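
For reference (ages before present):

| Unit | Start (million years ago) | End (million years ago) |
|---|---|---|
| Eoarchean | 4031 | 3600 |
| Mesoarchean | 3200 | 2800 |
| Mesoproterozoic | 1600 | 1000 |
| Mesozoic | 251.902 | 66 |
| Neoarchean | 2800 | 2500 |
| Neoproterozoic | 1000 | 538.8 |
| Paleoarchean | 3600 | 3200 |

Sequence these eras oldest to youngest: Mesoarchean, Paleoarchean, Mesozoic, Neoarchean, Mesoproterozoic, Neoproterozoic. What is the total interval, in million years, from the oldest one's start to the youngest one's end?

From the excerpt: Mesoarchean 3200–2800; Paleoarchean 3600–3200; Mesozoic 251.902–66; Neoarchean 2800–2500; Mesoproterozoic 1600–1000; Neoproterozoic 1000–538.8 (Ma).
Larger Ma is earlier, so the oldest is Paleoarchean and the youngest is Mesozoic; oldest to youngest: Paleoarchean, Mesoarchean, Neoarchean, Mesoproterozoic, Neoproterozoic, Mesozoic.
Oldest start 3600 minus youngest end 66 gives 3534 Myr overall.

Paleoarchean → Mesoarchean → Neoarchean → Mesoproterozoic → Neoproterozoic → Mesozoic; total span 3534 Myr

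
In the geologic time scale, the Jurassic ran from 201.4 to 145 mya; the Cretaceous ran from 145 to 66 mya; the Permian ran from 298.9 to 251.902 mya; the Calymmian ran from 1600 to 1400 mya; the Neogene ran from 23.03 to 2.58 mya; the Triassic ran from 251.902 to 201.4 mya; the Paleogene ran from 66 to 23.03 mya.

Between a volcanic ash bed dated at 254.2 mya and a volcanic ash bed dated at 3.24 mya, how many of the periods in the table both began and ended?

The older date is 254.2 Ma and the younger is 3.24 Ma.
Periods with start < 254.2 and end > 3.24 Ma: Triassic (251.902–201.4), Jurassic (201.4–145), Cretaceous (145–66), Paleogene (66–23.03).
That is 4 complete periods.

4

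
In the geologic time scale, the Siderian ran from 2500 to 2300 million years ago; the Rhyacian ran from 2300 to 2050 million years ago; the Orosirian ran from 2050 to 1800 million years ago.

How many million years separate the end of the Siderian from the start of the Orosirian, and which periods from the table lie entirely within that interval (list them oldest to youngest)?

250 million years; Rhyacian

End of Siderian = 2300 Ma; start of Orosirian = 2050 Ma.
Gap = 2300 − 2050 = 250 Myr.
Periods wholly inside 2300–2050 Ma: Rhyacian (2300–2050).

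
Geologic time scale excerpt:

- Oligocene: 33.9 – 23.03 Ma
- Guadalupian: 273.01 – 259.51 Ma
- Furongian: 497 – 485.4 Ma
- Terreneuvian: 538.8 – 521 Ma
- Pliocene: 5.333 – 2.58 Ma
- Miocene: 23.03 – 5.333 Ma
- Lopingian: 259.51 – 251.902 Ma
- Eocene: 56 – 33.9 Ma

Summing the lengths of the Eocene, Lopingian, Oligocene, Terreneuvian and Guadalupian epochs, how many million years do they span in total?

Each duration: Eocene = 22.1; Lopingian = 7.608; Oligocene = 10.87; Terreneuvian = 17.8; Guadalupian = 13.5.
Sum: 22.1 + 7.608 + 10.87 + 17.8 + 13.5 = 71.878 Myr.

71.878 million years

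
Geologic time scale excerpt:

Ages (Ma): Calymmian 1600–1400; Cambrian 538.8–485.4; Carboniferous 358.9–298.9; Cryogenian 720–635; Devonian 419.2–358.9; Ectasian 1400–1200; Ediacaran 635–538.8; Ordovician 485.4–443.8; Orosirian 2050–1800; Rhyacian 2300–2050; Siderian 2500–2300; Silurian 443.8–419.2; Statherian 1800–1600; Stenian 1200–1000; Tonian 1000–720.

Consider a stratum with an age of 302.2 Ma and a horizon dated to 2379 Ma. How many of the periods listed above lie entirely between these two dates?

13

2379 Ma sits inside the Siderian (2500–2300) and 302.2 Ma inside the Carboniferous (358.9–298.9); neither of those is wholly between the two dates.
The listed periods lying completely between them are Rhyacian, Orosirian, Statherian, Calymmian, Ectasian, Stenian, Tonian, Cryogenian, Ediacaran, Cambrian, Ordovician, Silurian, Devonian — 13 in all.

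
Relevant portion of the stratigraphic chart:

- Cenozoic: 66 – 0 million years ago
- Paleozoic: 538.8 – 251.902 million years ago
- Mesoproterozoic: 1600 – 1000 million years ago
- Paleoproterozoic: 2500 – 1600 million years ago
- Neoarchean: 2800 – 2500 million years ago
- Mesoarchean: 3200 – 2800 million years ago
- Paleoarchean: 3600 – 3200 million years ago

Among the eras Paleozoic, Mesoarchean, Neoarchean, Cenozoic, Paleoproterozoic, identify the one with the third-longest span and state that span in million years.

Durations: Paleozoic 286.898; Mesoarchean 400; Neoarchean 300; Cenozoic 66; Paleoproterozoic 900 Myr.
Sorted longest-first: Paleoproterozoic (900), Mesoarchean (400), Neoarchean (300), Paleozoic (286.898), Cenozoic (66).
The third longest is Neoarchean at 300 Myr.

Neoarchean, 300 million years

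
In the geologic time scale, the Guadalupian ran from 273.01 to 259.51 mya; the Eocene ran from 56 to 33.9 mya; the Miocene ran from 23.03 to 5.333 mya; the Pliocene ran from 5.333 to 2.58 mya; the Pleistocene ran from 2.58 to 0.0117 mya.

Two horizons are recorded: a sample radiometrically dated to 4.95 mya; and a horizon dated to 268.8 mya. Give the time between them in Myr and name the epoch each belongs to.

263.85 million years apart; the first in the Pliocene, the second in the Guadalupian

Elapsed time: 268.8 − 4.95 = 263.85 Myr.
4.95 Ma lies within 5.333–2.58 Ma: Pliocene.
268.8 Ma lies within 273.01–259.51 Ma: Guadalupian.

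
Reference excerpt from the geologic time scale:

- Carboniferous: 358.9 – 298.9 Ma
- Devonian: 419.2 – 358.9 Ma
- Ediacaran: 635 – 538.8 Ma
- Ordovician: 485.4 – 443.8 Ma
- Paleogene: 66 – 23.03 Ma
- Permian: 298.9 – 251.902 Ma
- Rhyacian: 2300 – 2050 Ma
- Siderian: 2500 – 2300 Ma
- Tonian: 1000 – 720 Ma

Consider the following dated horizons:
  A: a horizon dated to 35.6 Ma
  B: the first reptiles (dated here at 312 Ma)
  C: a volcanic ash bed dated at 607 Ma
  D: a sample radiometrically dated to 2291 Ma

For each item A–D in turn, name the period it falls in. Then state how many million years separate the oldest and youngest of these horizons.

A — Paleogene; B — Carboniferous; C — Ediacaran; D — Rhyacian; span 2255.4 million years

Match each age against the start–end ranges in the excerpt: A = 35.6 Ma → Paleogene (66–23.03); B = 312 Ma → Carboniferous (358.9–298.9); C = 607 Ma → Ediacaran (635–538.8); D = 2291 Ma → Rhyacian (2300–2050).
The largest age is 2291 Ma and the smallest is 35.6 Ma; their difference is 2255.4 Myr.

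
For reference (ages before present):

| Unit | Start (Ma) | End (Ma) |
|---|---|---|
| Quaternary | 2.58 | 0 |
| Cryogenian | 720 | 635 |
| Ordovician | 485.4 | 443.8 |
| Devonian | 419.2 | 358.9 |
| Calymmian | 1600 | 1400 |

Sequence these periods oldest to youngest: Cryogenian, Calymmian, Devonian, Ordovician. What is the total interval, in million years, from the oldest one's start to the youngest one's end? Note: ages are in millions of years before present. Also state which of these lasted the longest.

Calymmian → Cryogenian → Ordovician → Devonian; total span 1241.1 Myr; longest is Calymmian

Start ages (Ma): Calymmian 1600, Cryogenian 720, Ordovician 485.4, Devonian 419.2.
Ordered oldest to youngest: Calymmian, Cryogenian, Ordovician, Devonian.
Span = 1600 − 358.9 = 1241.1 Myr.
Durations: Ordovician 41.6, Cryogenian 85, Devonian 60.3, Calymmian 200 → longest is Calymmian (200 Myr).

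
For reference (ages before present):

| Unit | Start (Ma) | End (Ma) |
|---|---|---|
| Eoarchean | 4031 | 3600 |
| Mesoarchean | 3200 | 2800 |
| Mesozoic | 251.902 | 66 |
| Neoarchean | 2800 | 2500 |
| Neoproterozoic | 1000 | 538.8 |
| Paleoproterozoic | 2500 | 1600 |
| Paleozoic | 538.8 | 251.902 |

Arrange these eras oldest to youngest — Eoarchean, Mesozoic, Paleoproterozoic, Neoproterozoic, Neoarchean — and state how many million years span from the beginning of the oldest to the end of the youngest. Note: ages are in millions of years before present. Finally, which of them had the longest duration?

Start ages (Ma): Eoarchean 4031, Neoarchean 2800, Paleoproterozoic 2500, Neoproterozoic 1000, Mesozoic 251.902.
Ordered oldest to youngest: Eoarchean, Neoarchean, Paleoproterozoic, Neoproterozoic, Mesozoic.
Span = 4031 − 66 = 3965 Myr.
Durations: Mesozoic 185.902, Eoarchean 431, Neoarchean 300, Paleoproterozoic 900, Neoproterozoic 461.2 → longest is Paleoproterozoic (900 Myr).

Eoarchean, Neoarchean, Paleoproterozoic, Neoproterozoic, Mesozoic; total span 3965 Myr; longest is Paleoproterozoic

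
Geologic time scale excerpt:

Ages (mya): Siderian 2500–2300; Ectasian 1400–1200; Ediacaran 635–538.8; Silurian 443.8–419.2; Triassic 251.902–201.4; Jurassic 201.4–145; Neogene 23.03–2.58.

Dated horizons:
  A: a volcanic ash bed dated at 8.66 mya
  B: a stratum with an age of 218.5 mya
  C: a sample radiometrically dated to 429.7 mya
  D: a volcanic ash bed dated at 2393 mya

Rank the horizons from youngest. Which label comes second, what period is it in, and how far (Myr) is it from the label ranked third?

Smaller Ma means younger, so youngest first: A 8.66 < B 218.5 < C 429.7 < D 2393.
Counting 2 along gives B (218.5 Ma); the excerpt puts that inside the Triassic, 251.902–201.4 Ma.
Next in line is C (429.7 Ma), and 429.7 − 218.5 = 211.2 Myr.

B, in the Triassic; 211.2 million years to C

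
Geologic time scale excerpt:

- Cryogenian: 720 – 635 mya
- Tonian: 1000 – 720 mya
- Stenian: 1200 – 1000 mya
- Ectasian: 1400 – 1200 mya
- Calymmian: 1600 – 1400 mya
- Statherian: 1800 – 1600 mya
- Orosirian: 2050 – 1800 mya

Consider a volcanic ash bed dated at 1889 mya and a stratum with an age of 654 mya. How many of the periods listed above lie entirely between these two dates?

5

1889 Ma sits inside the Orosirian (2050–1800) and 654 Ma inside the Cryogenian (720–635); neither of those is wholly between the two dates.
The listed periods lying completely between them are Statherian, Calymmian, Ectasian, Stenian, Tonian — 5 in all.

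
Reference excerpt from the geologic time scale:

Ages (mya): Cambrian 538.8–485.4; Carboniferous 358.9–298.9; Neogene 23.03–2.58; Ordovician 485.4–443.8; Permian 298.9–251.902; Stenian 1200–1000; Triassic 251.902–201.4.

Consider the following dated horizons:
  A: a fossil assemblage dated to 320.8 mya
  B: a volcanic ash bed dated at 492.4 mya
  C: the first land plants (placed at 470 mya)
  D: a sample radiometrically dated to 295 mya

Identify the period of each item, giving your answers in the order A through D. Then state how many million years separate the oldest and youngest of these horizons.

A — Carboniferous; B — Cambrian; C — Ordovician; D — Permian; span 197.4 million years

Match each age against the start–end ranges in the excerpt: A = 320.8 Ma → Carboniferous (358.9–298.9); B = 492.4 Ma → Cambrian (538.8–485.4); C = 470 Ma → Ordovician (485.4–443.8); D = 295 Ma → Permian (298.9–251.902).
The largest age is 492.4 Ma and the smallest is 295 Ma; their difference is 197.4 Myr.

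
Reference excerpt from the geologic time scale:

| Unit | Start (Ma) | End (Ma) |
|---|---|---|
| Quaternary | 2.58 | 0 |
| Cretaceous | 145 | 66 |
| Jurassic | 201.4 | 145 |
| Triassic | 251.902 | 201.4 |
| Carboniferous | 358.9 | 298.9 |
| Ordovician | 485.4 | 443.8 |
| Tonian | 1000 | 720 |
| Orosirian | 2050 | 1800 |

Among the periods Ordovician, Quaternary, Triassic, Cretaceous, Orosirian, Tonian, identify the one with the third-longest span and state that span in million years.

Cretaceous, 79 million years

Durations: Ordovician 41.6; Quaternary 2.58; Triassic 50.502; Cretaceous 79; Orosirian 250; Tonian 280 Myr.
Sorted longest-first: Tonian (280), Orosirian (250), Cretaceous (79), Triassic (50.502), Ordovician (41.6), Quaternary (2.58).
The third longest is Cretaceous at 79 Myr.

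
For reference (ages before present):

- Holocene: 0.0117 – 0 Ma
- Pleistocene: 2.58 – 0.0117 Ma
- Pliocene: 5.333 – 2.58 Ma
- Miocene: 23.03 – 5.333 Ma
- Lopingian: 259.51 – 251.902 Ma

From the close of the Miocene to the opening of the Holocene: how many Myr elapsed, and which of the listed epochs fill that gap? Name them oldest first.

End of Miocene = 5.333 Ma; start of Holocene = 0.0117 Ma.
Gap = 5.333 − 0.0117 = 5.3213 Myr.
Epochs wholly inside 5.333–0.0117 Ma: Pliocene (5.333–2.58), Pleistocene (2.58–0.0117).

5.3213 million years; Pliocene, Pleistocene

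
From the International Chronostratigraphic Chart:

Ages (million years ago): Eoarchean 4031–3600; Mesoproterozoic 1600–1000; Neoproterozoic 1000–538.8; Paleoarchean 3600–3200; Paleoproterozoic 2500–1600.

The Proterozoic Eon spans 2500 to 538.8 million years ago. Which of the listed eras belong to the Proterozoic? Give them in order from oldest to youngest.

Paleoproterozoic, Mesoproterozoic, Neoproterozoic

Eras with both bounds inside 2500–538.8 Ma: Paleoproterozoic (2500–1600), Mesoproterozoic (1600–1000), Neoproterozoic (1000–538.8).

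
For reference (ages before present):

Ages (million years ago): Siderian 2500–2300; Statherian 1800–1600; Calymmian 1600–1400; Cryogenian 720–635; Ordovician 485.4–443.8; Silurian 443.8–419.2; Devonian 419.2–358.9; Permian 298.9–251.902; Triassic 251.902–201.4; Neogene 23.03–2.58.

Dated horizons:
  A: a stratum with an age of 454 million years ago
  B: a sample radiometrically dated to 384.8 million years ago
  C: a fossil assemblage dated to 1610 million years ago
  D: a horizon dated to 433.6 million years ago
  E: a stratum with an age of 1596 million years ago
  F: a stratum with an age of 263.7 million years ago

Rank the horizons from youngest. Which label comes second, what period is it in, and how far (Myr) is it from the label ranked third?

B, in the Devonian; 48.8 million years to D

Smaller Ma means younger, so youngest first: F 263.7 < B 384.8 < D 433.6 < A 454 < E 1596 < C 1610.
Counting 2 along gives B (384.8 Ma); the excerpt puts that inside the Devonian, 419.2–358.9 Ma.
Next in line is D (433.6 Ma), and 433.6 − 384.8 = 48.8 Myr.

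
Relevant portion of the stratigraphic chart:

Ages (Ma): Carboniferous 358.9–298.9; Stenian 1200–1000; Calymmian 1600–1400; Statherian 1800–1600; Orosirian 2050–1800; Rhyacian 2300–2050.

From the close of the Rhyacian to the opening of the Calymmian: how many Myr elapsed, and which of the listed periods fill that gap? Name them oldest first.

450 million years; Orosirian, Statherian

The Rhyacian closes at 2050 Ma and the Calymmian opens at 1600 Ma, so the interval is 2050 − 1600 = 450 Myr.
A period fits inside if it starts at or after 2050 Ma and ends at or before 1600 Ma; oldest first that gives Orosirian, Statherian.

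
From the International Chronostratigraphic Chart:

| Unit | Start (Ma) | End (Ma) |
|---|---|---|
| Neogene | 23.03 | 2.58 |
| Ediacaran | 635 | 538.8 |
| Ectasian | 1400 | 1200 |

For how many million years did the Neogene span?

23.03 − 2.58 = 20.45 million years.

20.45 million years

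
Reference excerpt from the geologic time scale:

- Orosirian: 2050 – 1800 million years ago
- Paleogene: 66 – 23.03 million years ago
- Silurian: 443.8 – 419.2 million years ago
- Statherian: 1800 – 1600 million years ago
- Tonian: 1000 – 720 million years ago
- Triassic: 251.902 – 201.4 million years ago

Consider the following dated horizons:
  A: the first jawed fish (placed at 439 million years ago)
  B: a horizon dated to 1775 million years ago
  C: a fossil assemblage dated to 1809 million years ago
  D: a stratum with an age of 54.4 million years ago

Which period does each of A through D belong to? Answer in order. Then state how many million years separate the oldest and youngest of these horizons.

A — Silurian; B — Statherian; C — Orosirian; D — Paleogene; span 1754.6 million years

A: 439 Ma lies in 443.8–419.2 Ma, so Silurian.
B: 1775 Ma lies in 1800–1600 Ma, so Statherian.
C: 1809 Ma lies in 2050–1800 Ma, so Orosirian.
D: 54.4 Ma lies in 66–23.03 Ma, so Paleogene.
Oldest = 1809 Ma, youngest = 54.4 Ma → span 1754.6 Myr.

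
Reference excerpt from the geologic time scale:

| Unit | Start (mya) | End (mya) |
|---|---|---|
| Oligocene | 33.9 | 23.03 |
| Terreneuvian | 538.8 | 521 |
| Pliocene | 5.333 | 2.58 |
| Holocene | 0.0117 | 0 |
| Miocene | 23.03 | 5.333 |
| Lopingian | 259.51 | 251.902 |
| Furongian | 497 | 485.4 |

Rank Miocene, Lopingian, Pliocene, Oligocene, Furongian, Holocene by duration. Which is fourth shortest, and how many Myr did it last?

Durations: Miocene 17.697; Lopingian 7.608; Pliocene 2.753; Oligocene 10.87; Furongian 11.6; Holocene 0.0117 Myr.
Sorted shortest-first: Holocene (0.0117), Pliocene (2.753), Lopingian (7.608), Oligocene (10.87), Furongian (11.6), Miocene (17.697).
The fourth shortest is Oligocene at 10.87 Myr.

Oligocene, 10.87 million years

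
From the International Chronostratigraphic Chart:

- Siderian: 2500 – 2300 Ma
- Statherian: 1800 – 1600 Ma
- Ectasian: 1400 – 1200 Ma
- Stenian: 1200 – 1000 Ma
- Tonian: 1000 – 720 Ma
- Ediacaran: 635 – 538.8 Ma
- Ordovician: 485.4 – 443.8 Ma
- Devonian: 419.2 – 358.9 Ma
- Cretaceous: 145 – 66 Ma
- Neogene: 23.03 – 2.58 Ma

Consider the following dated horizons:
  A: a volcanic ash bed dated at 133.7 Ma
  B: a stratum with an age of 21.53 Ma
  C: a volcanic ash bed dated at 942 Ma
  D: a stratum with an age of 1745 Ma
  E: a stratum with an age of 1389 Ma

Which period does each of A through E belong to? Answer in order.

A — Cretaceous; B — Neogene; C — Tonian; D — Statherian; E — Ectasian

Match each age against the start–end ranges in the excerpt: A = 133.7 Ma → Cretaceous (145–66); B = 21.53 Ma → Neogene (23.03–2.58); C = 942 Ma → Tonian (1000–720); D = 1745 Ma → Statherian (1800–1600); E = 1389 Ma → Ectasian (1400–1200).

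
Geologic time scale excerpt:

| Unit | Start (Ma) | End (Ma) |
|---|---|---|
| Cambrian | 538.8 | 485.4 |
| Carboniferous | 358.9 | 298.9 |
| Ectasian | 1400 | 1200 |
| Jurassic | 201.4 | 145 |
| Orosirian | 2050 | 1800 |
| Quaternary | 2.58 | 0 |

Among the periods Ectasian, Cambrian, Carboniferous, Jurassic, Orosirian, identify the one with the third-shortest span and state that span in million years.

Carboniferous, 60 million years

Start − end for each: Ectasian 1400 − 1200 = 200; Cambrian 538.8 − 485.4 = 53.4; Carboniferous 358.9 − 298.9 = 60; Jurassic 201.4 − 145 = 56.4; Orosirian 2050 − 1800 = 250.
Ranking these from shortest: Cambrian < Jurassic < Carboniferous < Ectasian < Orosirian.
Position 3 in that ranking is Carboniferous, which lasted 60 Myr.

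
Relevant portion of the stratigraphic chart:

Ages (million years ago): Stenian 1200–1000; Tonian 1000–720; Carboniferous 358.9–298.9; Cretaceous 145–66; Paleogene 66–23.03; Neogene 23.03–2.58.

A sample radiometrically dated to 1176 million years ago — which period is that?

Stenian

1176 Ma lies between 1200 and 1000 Ma, so it falls in the Stenian.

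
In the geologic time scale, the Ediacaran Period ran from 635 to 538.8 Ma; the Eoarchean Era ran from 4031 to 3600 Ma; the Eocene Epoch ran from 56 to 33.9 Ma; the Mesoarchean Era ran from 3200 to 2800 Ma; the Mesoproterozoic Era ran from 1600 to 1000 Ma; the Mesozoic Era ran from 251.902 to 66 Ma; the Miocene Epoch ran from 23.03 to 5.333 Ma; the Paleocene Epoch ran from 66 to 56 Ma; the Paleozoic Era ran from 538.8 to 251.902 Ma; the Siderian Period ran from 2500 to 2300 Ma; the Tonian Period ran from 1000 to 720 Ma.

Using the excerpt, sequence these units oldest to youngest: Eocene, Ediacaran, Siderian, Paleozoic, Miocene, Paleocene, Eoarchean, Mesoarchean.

Eoarchean → Mesoarchean → Siderian → Ediacaran → Paleozoic → Paleocene → Eocene → Miocene

Sorting by start age (descending Ma, since larger Ma = older): Eoarchean began 4031, Mesoarchean began 3200, Siderian began 2500, Ediacaran began 635, Paleozoic began 538.8, Paleocene began 66, Eocene began 56, Miocene began 23.03.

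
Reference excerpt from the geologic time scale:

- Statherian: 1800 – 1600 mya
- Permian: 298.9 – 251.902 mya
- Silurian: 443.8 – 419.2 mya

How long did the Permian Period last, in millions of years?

46.998 million years

298.9 − 251.902 = 46.998 million years.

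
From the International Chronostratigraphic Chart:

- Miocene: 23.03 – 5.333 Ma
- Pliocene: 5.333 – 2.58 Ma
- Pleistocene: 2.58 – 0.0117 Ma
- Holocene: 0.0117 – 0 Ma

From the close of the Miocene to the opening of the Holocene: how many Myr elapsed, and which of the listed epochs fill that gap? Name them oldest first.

The Miocene closes at 5.333 Ma and the Holocene opens at 0.0117 Ma, so the interval is 5.333 − 0.0117 = 5.3213 Myr.
An epoch fits inside if it starts at or after 5.333 Ma and ends at or before 0.0117 Ma; oldest first that gives Pliocene, Pleistocene.

5.3213 million years; Pliocene, Pleistocene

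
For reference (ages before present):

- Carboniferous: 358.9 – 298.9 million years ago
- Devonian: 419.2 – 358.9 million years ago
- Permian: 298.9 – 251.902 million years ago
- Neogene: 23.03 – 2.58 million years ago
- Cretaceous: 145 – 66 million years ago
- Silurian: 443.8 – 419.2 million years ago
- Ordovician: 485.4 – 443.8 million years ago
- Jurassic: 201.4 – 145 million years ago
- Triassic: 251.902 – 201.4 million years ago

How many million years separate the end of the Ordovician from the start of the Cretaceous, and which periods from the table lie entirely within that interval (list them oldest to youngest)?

End of Ordovician = 443.8 Ma; start of Cretaceous = 145 Ma.
Gap = 443.8 − 145 = 298.8 Myr.
Periods wholly inside 443.8–145 Ma: Silurian (443.8–419.2), Devonian (419.2–358.9), Carboniferous (358.9–298.9), Permian (298.9–251.902), Triassic (251.902–201.4), Jurassic (201.4–145).

298.8 million years; Silurian, Devonian, Carboniferous, Permian, Triassic, Jurassic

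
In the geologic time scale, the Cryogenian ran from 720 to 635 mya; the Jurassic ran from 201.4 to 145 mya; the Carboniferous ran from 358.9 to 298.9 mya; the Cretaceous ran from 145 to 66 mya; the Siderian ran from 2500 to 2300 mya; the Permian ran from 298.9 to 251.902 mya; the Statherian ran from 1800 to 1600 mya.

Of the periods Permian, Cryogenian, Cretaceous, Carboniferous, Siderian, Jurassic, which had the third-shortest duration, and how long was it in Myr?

Durations: Permian 46.998; Cryogenian 85; Cretaceous 79; Carboniferous 60; Siderian 200; Jurassic 56.4 Myr.
Sorted shortest-first: Permian (46.998), Jurassic (56.4), Carboniferous (60), Cretaceous (79), Cryogenian (85), Siderian (200).
The third shortest is Carboniferous at 60 Myr.

Carboniferous, 60 million years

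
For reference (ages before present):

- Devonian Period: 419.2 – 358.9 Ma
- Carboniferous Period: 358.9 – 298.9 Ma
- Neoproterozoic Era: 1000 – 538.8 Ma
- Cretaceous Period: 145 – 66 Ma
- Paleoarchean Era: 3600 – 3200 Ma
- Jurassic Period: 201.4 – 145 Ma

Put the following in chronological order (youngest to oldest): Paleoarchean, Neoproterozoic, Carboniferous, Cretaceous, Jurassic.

Cretaceous → Jurassic → Carboniferous → Neoproterozoic → Paleoarchean

The oldest of these is Paleoarchean (starts 3600 Ma) and the youngest is Cretaceous (ends 66 Ma).
In between, by decreasing start age: Neoproterozoic (1000), Carboniferous (358.9), Jurassic (201.4).
Listing youngest first means reversing that sequence.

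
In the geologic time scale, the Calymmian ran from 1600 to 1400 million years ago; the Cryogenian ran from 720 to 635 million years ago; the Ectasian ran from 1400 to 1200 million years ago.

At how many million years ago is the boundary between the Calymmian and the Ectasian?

The Calymmian ends and the Ectasian begins at 1400 million years ago.

1400 million years ago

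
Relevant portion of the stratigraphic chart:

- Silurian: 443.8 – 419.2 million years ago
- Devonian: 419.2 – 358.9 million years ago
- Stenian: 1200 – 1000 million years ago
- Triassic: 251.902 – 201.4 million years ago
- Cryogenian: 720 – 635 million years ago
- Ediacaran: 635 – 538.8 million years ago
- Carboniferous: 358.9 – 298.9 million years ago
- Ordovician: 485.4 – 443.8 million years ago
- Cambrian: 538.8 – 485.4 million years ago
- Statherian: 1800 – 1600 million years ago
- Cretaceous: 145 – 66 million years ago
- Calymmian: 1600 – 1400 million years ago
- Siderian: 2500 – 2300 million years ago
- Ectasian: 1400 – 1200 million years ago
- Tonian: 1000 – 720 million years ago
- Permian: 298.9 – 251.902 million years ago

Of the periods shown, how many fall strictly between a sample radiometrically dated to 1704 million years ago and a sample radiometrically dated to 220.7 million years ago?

12

1704 Ma sits inside the Statherian (1800–1600) and 220.7 Ma inside the Triassic (251.902–201.4); neither of those is wholly between the two dates.
The listed periods lying completely between them are Calymmian, Ectasian, Stenian, Tonian, Cryogenian, Ediacaran, Cambrian, Ordovician, Silurian, Devonian, Carboniferous, Permian — 12 in all.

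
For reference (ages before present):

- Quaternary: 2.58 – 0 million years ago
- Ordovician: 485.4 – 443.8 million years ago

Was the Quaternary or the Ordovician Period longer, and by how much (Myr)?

Quaternary: 2.58 − 0 = 2.58 Myr.
Ordovician: 485.4 − 443.8 = 41.6 Myr.
Difference: 41.6 − 2.58 = 39.02 Myr, so the Ordovician was longer.

Ordovician, by 39.02 million years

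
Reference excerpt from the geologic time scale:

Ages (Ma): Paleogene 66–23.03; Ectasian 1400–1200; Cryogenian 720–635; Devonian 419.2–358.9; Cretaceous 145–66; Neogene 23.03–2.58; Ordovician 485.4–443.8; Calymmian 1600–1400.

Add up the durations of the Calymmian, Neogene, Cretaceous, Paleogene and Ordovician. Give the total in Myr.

384.02 million years

Duration is start − end for each: (1600 − 1400) + (23.03 − 2.58) + (145 − 66) + (66 − 23.03) + (485.4 − 443.8).
That is 200 + 20.45 + 79 + 42.97 + 41.6, which totals 384.02 million years.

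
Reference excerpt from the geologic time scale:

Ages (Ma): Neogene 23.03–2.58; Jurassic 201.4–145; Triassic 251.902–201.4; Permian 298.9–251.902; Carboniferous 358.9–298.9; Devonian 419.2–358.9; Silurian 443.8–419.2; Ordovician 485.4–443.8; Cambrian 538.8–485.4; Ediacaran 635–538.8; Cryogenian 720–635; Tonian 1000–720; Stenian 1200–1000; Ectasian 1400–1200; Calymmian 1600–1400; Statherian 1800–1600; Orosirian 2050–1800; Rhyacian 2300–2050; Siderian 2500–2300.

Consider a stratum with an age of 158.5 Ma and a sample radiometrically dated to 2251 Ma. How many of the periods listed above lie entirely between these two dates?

The older date is 2251 Ma and the younger is 158.5 Ma.
Periods with start < 2251 and end > 158.5 Ma: Orosirian (2050–1800), Statherian (1800–1600), Calymmian (1600–1400), Ectasian (1400–1200), Stenian (1200–1000), Tonian (1000–720), Cryogenian (720–635), Ediacaran (635–538.8), Cambrian (538.8–485.4), Ordovician (485.4–443.8), Silurian (443.8–419.2), Devonian (419.2–358.9), Carboniferous (358.9–298.9), Permian (298.9–251.902), Triassic (251.902–201.4).
That is 15 complete periods.

15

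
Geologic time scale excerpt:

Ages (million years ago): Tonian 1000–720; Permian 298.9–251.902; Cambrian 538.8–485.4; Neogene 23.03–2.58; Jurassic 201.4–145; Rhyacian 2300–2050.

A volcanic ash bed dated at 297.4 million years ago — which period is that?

297.4 Ma lies between 298.9 and 251.902 Ma, so it falls in the Permian.

Permian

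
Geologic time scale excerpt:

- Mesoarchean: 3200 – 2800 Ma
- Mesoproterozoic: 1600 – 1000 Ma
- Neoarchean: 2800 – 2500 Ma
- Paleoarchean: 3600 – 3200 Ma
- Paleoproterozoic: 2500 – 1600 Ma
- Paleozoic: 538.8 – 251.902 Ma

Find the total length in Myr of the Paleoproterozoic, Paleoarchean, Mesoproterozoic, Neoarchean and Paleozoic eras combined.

2486.898 million years

Each duration: Paleoproterozoic = 900; Paleoarchean = 400; Mesoproterozoic = 600; Neoarchean = 300; Paleozoic = 286.898.
Sum: 900 + 400 + 600 + 300 + 286.898 = 2486.898 Myr.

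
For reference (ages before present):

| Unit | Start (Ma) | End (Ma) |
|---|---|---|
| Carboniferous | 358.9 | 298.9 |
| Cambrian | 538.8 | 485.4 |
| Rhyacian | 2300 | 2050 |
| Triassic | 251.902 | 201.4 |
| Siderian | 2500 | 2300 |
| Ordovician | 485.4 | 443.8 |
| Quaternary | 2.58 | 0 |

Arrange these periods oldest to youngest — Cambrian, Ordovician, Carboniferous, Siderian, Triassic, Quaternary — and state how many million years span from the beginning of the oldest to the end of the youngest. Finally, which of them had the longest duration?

Siderian, Cambrian, Ordovician, Carboniferous, Triassic, Quaternary; total span 2500 Myr; longest is Siderian

From the excerpt: Cambrian 538.8–485.4; Ordovician 485.4–443.8; Carboniferous 358.9–298.9; Siderian 2500–2300; Triassic 251.902–201.4; Quaternary 2.58–0 (Ma).
Larger Ma is earlier, so the oldest is Siderian and the youngest is Quaternary; oldest to youngest: Siderian, Cambrian, Ordovician, Carboniferous, Triassic, Quaternary.
Oldest start 2500 minus youngest end 0 gives 2500 Myr overall.
Individual lengths (start − end): Quaternary 2.58; Carboniferous 60; Siderian 200; Cambrian 53.4; Ordovician 41.6; Triassic 50.502. The largest is Siderian at 200 Myr.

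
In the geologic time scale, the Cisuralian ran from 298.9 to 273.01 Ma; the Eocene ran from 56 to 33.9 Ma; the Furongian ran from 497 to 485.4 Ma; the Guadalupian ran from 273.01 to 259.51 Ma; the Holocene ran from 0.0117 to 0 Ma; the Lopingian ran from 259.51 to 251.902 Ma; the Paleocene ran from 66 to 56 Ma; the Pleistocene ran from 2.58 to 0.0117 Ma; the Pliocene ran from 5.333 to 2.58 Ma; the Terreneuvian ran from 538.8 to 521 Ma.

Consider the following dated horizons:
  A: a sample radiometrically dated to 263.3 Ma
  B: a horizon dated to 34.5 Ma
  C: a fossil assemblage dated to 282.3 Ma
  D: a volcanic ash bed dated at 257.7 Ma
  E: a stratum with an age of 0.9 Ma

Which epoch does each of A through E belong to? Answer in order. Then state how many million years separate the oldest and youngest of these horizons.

A — Guadalupian; B — Eocene; C — Cisuralian; D — Lopingian; E — Pleistocene; span 281.4 million years

Match each age against the start–end ranges in the excerpt: A = 263.3 Ma → Guadalupian (273.01–259.51); B = 34.5 Ma → Eocene (56–33.9); C = 282.3 Ma → Cisuralian (298.9–273.01); D = 257.7 Ma → Lopingian (259.51–251.902); E = 0.9 Ma → Pleistocene (2.58–0.0117).
The largest age is 282.3 Ma and the smallest is 0.9 Ma; their difference is 281.4 Myr.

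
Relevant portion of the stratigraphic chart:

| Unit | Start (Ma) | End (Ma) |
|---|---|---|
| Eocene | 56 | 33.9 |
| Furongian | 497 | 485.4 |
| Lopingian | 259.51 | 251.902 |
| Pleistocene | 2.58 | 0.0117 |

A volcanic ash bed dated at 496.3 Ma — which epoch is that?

Furongian

496.3 Ma lies between 497 and 485.4 Ma, so it falls in the Furongian.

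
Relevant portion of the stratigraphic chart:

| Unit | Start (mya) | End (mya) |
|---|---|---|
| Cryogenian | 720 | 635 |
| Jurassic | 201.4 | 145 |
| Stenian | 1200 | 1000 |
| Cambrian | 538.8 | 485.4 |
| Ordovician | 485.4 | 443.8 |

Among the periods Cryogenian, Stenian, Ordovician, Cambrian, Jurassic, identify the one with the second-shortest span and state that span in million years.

Durations: Cryogenian 85; Stenian 200; Ordovician 41.6; Cambrian 53.4; Jurassic 56.4 Myr.
Sorted shortest-first: Ordovician (41.6), Cambrian (53.4), Jurassic (56.4), Cryogenian (85), Stenian (200).
The second shortest is Cambrian at 53.4 Myr.

Cambrian, 53.4 million years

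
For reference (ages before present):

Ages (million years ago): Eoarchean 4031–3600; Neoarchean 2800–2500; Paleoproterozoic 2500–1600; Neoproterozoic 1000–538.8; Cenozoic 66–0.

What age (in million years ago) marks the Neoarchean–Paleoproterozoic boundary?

2500 million years ago

The Neoarchean ends and the Paleoproterozoic begins at 2500 million years ago.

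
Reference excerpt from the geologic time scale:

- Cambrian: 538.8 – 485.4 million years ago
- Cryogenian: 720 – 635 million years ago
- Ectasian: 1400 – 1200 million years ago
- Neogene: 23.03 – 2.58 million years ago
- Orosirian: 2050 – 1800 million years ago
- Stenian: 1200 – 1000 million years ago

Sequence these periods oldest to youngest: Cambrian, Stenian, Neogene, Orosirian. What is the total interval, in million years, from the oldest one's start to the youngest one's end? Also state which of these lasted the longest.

Orosirian → Stenian → Cambrian → Neogene; total span 2047.42 Myr; longest is Orosirian

Start ages (Ma): Orosirian 2050, Stenian 1200, Cambrian 538.8, Neogene 23.03.
Ordered oldest to youngest: Orosirian, Stenian, Cambrian, Neogene.
Span = 2050 − 2.58 = 2047.42 Myr.
Durations: Cambrian 53.4, Orosirian 250, Neogene 20.45, Stenian 200 → longest is Orosirian (250 Myr).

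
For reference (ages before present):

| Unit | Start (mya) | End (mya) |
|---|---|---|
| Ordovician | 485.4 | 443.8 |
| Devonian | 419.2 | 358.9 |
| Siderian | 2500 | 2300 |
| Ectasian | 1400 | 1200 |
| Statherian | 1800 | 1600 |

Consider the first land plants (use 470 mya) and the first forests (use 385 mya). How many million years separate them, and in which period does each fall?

Elapsed time: 470 − 385 = 85 Myr.
470 Ma lies within 485.4–443.8 Ma: Ordovician.
385 Ma lies within 419.2–358.9 Ma: Devonian.

85 million years apart; the first in the Ordovician, the second in the Devonian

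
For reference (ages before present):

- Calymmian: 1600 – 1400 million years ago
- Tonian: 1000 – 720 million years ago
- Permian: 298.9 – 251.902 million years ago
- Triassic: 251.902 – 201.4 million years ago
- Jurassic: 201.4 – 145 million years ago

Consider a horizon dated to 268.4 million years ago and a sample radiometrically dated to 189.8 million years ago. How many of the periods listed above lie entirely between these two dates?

1

268.4 Ma sits inside the Permian (298.9–251.902) and 189.8 Ma inside the Jurassic (201.4–145); neither of those is wholly between the two dates.
The listed periods lying completely between them are Triassic — 1 in all.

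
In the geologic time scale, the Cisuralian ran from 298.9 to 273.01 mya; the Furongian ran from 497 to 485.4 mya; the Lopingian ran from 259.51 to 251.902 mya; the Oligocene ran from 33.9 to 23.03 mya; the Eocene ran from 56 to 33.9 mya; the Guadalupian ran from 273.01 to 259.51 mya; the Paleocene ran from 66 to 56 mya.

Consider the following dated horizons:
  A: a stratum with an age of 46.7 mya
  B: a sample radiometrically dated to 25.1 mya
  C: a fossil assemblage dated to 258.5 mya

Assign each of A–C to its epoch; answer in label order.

A: 46.7 Ma lies in 56–33.9 Ma, so Eocene.
B: 25.1 Ma lies in 33.9–23.03 Ma, so Oligocene.
C: 258.5 Ma lies in 259.51–251.902 Ma, so Lopingian.

A — Eocene; B — Oligocene; C — Lopingian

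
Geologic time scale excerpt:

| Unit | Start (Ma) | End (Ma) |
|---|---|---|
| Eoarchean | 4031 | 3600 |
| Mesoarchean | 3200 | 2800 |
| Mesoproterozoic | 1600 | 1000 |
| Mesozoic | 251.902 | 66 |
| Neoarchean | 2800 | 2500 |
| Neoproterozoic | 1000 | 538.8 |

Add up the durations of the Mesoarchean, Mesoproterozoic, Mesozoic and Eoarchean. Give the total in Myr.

Duration is start − end for each: (3200 − 2800) + (1600 − 1000) + (251.902 − 66) + (4031 − 3600).
That is 400 + 600 + 185.902 + 431, which totals 1616.902 million years.

1616.902 million years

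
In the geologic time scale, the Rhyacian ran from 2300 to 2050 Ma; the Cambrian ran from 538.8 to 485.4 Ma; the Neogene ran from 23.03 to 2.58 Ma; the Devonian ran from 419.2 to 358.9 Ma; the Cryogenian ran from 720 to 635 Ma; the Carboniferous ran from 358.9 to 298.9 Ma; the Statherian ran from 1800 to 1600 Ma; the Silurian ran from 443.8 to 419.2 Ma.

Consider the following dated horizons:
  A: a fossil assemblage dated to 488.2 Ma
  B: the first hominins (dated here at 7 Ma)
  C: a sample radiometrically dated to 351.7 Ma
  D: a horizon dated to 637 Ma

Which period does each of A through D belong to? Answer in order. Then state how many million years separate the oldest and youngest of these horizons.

A — Cambrian; B — Neogene; C — Carboniferous; D — Cryogenian; span 630 million years

A: 488.2 Ma lies in 538.8–485.4 Ma, so Cambrian.
B: 7 Ma lies in 23.03–2.58 Ma, so Neogene.
C: 351.7 Ma lies in 358.9–298.9 Ma, so Carboniferous.
D: 637 Ma lies in 720–635 Ma, so Cryogenian.
Oldest = 637 Ma, youngest = 7 Ma → span 630 Myr.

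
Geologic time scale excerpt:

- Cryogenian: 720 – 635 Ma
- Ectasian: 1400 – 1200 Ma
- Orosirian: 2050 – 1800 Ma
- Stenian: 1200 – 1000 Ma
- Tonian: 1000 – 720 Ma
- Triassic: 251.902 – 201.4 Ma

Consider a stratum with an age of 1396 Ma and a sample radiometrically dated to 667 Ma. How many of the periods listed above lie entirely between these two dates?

2

1396 Ma sits inside the Ectasian (1400–1200) and 667 Ma inside the Cryogenian (720–635); neither of those is wholly between the two dates.
The listed periods lying completely between them are Stenian, Tonian — 2 in all.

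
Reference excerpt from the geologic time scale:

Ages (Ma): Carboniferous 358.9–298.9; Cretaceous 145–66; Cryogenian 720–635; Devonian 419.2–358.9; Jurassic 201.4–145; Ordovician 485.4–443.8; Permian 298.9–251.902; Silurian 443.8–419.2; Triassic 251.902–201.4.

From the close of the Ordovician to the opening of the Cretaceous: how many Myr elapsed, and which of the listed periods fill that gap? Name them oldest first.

298.8 million years; Silurian, Devonian, Carboniferous, Permian, Triassic, Jurassic

The Ordovician closes at 443.8 Ma and the Cretaceous opens at 145 Ma, so the interval is 443.8 − 145 = 298.8 Myr.
A period fits inside if it starts at or after 443.8 Ma and ends at or before 145 Ma; oldest first that gives Silurian, Devonian, Carboniferous, Permian, Triassic, Jurassic.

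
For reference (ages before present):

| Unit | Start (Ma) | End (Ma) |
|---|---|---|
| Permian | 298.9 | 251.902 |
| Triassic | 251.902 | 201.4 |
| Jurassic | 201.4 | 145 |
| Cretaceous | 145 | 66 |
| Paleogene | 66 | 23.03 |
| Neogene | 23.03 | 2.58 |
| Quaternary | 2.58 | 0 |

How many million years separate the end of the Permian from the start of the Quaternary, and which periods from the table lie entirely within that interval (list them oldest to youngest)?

249.322 million years; Triassic, Jurassic, Cretaceous, Paleogene, Neogene

The Permian closes at 251.902 Ma and the Quaternary opens at 2.58 Ma, so the interval is 251.902 − 2.58 = 249.322 Myr.
A period fits inside if it starts at or after 251.902 Ma and ends at or before 2.58 Ma; oldest first that gives Triassic, Jurassic, Cretaceous, Paleogene, Neogene.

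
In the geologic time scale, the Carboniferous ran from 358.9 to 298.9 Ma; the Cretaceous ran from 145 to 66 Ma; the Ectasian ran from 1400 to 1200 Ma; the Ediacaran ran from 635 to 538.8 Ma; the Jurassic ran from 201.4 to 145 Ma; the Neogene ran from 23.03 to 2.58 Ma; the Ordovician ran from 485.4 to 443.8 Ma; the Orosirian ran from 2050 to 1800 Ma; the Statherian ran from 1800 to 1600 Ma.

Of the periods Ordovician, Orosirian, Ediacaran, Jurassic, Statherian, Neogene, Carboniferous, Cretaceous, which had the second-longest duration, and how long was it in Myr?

Durations: Ordovician 41.6; Orosirian 250; Ediacaran 96.2; Jurassic 56.4; Statherian 200; Neogene 20.45; Carboniferous 60; Cretaceous 79 Myr.
Sorted longest-first: Orosirian (250), Statherian (200), Ediacaran (96.2), Cretaceous (79), Carboniferous (60), Jurassic (56.4), Ordovician (41.6), Neogene (20.45).
The second longest is Statherian at 200 Myr.

Statherian, 200 million years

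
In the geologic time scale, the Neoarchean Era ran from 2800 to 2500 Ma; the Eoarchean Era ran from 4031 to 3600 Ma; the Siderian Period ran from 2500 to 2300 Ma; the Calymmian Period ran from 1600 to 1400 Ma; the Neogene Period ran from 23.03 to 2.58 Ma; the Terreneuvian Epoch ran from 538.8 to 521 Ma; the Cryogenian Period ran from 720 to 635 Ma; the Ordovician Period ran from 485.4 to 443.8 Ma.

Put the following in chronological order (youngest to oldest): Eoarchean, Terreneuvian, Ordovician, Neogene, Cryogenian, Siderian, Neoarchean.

Read off each span (Ma): Eoarchean 4031–3600; Terreneuvian 538.8–521; Ordovician 485.4–443.8; Neogene 23.03–2.58; Cryogenian 720–635; Siderian 2500–2300; Neoarchean 2800–2500.
Larger Ma is older, so oldest→youngest is Eoarchean, Neoarchean, Siderian, Cryogenian, Terreneuvian, Ordovician, Neogene; reverse it for youngest→oldest.

Neogene, Ordovician, Terreneuvian, Cryogenian, Siderian, Neoarchean, Eoarchean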